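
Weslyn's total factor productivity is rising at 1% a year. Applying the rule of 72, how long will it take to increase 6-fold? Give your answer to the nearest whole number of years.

Doubling time ≈ 72/1 = 72.00 years.
6× is log₂ 6 ≈ 2.58 doublings, so ≈ 2.58 × 72.00 = 186 years.

approximately 186 years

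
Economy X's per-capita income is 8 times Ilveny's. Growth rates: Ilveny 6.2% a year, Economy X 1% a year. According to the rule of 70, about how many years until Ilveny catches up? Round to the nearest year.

around 40 years

Ilveny gains on Economy X at 6.2% − 1% = 5.2 points a year.
At that relative rate the gap halves every 70/5.2 ≈ 13.46 years.
An 8 times gap closes after 3 halvings: 3 × 13.46 ≈ 40 years.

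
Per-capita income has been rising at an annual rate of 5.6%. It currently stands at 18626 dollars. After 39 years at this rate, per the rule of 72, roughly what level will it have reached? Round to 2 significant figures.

around 150000 dollars

It doubles every 72/5.6 ≈ 12.86 years, so 39 years is 3.03 doublings.
2^3.03 ≈ 8.17; 18626 × 8.17 ≈ 150000 dollars.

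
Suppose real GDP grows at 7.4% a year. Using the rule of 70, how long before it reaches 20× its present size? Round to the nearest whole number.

Doubling time ≈ 70/7.4 = 9.46 years.
20× is log₂ 20 ≈ 4.32 doublings, so ≈ 4.32 × 9.46 = 41 years.

roughly 41 years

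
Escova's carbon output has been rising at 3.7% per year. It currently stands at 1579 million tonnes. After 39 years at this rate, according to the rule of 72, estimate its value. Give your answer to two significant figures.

around 6300 million tonnes

Doubling time ≈ 72/3.7 = 19.46 years.
39 years is 39/19.46 ≈ 2.00 doublings, a factor of 2^2.00 ≈ 4.00.
1579 × 4.00 ≈ 6300 million tonnes.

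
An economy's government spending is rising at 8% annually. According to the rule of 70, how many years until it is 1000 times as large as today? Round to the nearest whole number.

87 years

Doubling time ≈ 70/8 = 8.75 years.
Reaching 1000× takes log₂(1000) ≈ 9.97 doublings.
9.97 × 8.75 ≈ 87 years.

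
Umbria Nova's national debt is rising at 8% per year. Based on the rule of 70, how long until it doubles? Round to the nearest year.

about 9 years

At 8%, doubling takes about 70/8 = 8.75 years.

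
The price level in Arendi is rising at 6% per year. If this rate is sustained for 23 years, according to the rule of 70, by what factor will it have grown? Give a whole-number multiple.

Doubling time ≈ 70/6 = 11.67 years.
23/11.67 ≈ 2 doublings, so about 2^2 = 4×.

≈ 4 times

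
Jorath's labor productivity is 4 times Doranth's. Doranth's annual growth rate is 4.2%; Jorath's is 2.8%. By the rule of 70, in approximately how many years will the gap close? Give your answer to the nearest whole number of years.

Doranth gains on Jorath at 4.2% − 2.8% = 1.4 points a year.
At that relative rate the gap halves every 70/1.4 ≈ 50.00 years.
A 4 times gap closes after 2 halvings: 2 × 50.00 ≈ 100 years.

100 years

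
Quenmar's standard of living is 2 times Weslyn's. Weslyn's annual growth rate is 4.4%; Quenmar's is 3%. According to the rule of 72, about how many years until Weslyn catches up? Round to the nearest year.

The growth-rate gap is 4.4% − 3% = 1.4 percentage points.
So the ratio between them halves every 72/1.4 ≈ 51.43 years.
A 2 times gap closes after 1 halving: 1 × 51.43 ≈ 51 years.

around 51 years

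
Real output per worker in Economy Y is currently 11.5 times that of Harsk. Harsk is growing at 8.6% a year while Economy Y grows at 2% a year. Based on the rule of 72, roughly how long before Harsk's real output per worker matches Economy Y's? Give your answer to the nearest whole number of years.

around 38 years

The growth-rate gap is 8.6% − 2% = 6.6 percentage points.
So the ratio between them halves every 72/6.6 ≈ 10.91 years.
An 11.5 times gap takes log₂(11.5) ≈ 3.52 halvings to close: 3.52 × 10.91 ≈ 38 years.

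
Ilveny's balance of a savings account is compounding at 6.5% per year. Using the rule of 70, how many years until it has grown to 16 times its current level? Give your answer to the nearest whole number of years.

One doubling takes 70/6.5 = 10.77 years.
16× is 4 doublings, so 4 × 10.77 ≈ 43 years.

approximately 43 years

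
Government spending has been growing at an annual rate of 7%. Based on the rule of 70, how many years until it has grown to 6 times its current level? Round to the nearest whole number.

about 26 years

Doubling time ≈ 70/7 = 10.00 years.
Reaching 6× takes log₂(6) ≈ 2.58 doublings.
2.58 × 10.00 ≈ 26 years.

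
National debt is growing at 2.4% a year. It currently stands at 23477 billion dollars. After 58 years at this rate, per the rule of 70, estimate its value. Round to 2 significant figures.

It doubles every 70/2.4 ≈ 29.17 years, so 58 years is 1.99 doublings.
2^1.99 ≈ 3.97; 23477 × 3.97 ≈ 93000 billion dollars.

about 93000 billion dollars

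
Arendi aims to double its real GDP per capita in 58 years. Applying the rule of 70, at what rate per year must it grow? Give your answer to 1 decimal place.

70 / 58 ≈ 1.21, so about 1.2% per year.

roughly 1.2%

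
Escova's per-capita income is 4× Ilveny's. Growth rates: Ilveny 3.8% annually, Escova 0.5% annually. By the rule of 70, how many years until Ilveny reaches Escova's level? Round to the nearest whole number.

about 42 years

Ilveny gains on Escova at 3.8% − 0.5% = 3.3 points a year.
At that relative rate the gap halves every 70/3.3 ≈ 21.21 years.
A 4× gap closes after 2 halvings: 2 × 21.21 ≈ 42 years.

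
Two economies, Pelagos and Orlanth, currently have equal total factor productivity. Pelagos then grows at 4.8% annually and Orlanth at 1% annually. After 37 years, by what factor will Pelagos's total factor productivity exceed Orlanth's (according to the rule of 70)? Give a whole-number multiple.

Only the 3.8-point difference matters.
70/3.8 ≈ 18.42 years per doubling of the ratio; 37 years gives 2.01 doublings, so ≈ 4×.

approximately 4 times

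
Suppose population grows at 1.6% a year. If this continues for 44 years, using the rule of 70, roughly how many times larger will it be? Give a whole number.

around 2 times

70/1.6 ≈ 43.75 years per doubling.
44 years fits 1 doubling: 2^1 = 2.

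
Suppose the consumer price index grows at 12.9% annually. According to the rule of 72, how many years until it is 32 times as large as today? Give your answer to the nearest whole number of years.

One doubling takes 72/12.9 = 5.58 years.
32× is 5 doublings, so 5 × 5.58 ≈ 28 years.

about 28 years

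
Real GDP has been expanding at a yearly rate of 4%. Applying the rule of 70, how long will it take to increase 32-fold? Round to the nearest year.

One doubling takes 70/4 = 17.50 years.
32 = 2^5, so 5 doublings → 88 years.

roughly 88 years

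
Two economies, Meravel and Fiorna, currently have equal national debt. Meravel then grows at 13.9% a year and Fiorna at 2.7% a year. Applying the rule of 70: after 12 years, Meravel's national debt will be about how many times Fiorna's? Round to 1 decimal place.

about 3.8 times

Rate gap = 13.9% − 2.7% = 11.2 points.
The ratio doubles every 70/11.2 ≈ 6.25 years.
12/6.25 ≈ 1.92 doublings → ratio ≈ 2^1.92 ≈ 3.8.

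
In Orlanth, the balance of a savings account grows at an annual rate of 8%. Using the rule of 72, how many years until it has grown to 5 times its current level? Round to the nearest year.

At 8% it doubles every 72/8 ≈ 9.00 years.
5× is log₂ 5 ≈ 2.32 doublings, so ≈ 2.32 × 9.00 = 21 years.

21 years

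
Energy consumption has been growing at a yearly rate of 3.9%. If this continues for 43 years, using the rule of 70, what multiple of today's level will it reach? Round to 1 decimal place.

≈ 5.3 times

Doubling time ≈ 70/3.9 = 17.95 years.
43 years / 17.95 ≈ 2.40 doublings → factor 2^2.40 ≈ 5.3.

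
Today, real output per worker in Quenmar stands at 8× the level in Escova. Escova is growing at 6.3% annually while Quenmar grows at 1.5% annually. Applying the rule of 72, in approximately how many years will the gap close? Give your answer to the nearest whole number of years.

around 45 years

The growth-rate gap is 6.3% − 1.5% = 4.8 percentage points.
So the ratio between them halves every 72/4.8 ≈ 15.00 years.
An 8× gap closes after 3 halvings: 3 × 15.00 ≈ 45 years.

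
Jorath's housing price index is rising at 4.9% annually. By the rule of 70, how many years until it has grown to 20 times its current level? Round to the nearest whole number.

≈ 62 years

One doubling takes 70/4.9 = 14.29 years.
20× is log₂ 20 ≈ 4.32 doublings, so ≈ 4.32 × 14.29 = 62 years.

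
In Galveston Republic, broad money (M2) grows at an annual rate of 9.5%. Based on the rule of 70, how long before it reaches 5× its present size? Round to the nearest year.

At 9.5% it doubles every 70/9.5 ≈ 7.37 years.
Reaching 5× takes log₂(5) ≈ 2.32 doublings.
2.32 × 7.37 ≈ 17 years.

approximately 17 years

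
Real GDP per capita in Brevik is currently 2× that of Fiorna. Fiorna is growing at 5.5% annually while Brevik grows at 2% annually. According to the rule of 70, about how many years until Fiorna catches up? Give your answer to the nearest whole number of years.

What matters is the difference: 3.5 pp.
Rule of 70 on the gap: the ratio halves every 70/3.5 ≈ 20.00 years.
A 2× gap closes after 1 halving: 1 × 20.00 ≈ 20 years.

around 20 years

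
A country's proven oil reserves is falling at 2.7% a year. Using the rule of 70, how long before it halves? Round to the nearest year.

The rule works in reverse for decay: 70/2.7 ≈ 25.93 years to halve.

≈ 26 years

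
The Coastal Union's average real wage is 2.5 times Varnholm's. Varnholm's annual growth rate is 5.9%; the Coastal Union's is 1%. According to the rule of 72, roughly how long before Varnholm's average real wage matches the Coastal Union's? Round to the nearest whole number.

What matters is the difference: 4.9 pp.
Rule of 72 on the gap: the ratio halves every 72/4.9 ≈ 14.69 years.
A 2.5 times gap takes log₂(2.5) ≈ 1.32 halvings to close: 1.32 × 14.69 ≈ 19 years.

roughly 19 years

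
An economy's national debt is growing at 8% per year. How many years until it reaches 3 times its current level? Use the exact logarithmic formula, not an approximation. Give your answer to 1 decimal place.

t = ln(3) / ln(1 + 0.08) = 1.0986 / 0.076961 ≈ 14.27.

14.3 years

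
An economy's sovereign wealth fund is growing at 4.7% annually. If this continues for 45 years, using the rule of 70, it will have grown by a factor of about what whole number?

around 8 times

70/4.7 ≈ 14.89 years per doubling.
45 years fits 3 doublings: 2^3 = 8.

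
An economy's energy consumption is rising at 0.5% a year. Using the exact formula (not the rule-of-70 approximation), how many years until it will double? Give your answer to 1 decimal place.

139.0 years

t = ln(2) / ln(1 + 0.005) = 0.6931 / 0.004988 ≈ 138.95.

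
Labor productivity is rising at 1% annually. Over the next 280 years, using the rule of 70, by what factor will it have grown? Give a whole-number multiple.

At 1% one doubling takes ≈ 70.00 years; 280 years is 4 of them, so ×16.

about 16 times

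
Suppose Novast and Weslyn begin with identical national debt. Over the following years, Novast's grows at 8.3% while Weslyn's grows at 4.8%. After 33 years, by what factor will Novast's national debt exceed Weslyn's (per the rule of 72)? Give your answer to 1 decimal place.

≈ 3.0 times

Only the 3.5-point difference matters.
72/3.5 ≈ 20.57 years per doubling of the ratio; 33 years gives 1.60 doublings, so ≈ 3.0×.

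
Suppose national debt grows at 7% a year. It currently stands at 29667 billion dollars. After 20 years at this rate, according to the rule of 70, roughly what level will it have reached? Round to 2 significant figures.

about 120000 billion dollars

It doubles every 70/7 ≈ 10.00 years, so 20 years is 2.00 doublings.
2^2.00 ≈ 4.00; 29667 × 4.00 ≈ 120000 billion dollars.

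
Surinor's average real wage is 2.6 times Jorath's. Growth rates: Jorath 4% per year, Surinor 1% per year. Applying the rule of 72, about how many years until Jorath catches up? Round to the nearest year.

The growth-rate gap is 4% − 1% = 3 percentage points.
So the ratio between them halves every 72/3 ≈ 24.00 years.
A 2.6 times gap takes log₂(2.6) ≈ 1.38 halvings to close: 1.38 × 24.00 ≈ 33 years.

roughly 33 years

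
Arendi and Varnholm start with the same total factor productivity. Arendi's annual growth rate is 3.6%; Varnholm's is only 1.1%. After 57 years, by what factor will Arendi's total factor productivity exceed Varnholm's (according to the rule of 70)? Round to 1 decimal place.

Only the 2.5-point difference matters.
70/2.5 ≈ 28.00 years per doubling of the ratio; 57 years gives 2.04 doublings, so ≈ 4.1×.

roughly 4.1 times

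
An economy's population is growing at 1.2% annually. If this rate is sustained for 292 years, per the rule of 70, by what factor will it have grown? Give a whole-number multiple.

roughly 32 times

At 1.2% one doubling takes ≈ 58.33 years; 292 years is 5 of them, so ×32.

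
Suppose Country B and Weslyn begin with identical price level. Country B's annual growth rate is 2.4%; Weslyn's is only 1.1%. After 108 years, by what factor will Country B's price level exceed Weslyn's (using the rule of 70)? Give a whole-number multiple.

≈ 4 times

Rate gap = 2.4% − 1.1% = 1.3 points.
The ratio doubles every 70/1.3 ≈ 53.85 years.
108/53.85 ≈ 2.01 doublings → ratio ≈ 2^2.01 ≈ 4.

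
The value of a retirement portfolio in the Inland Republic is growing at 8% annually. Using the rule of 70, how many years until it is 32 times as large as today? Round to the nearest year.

approximately 44 years

One doubling takes 70/8 = 8.75 years.
Getting to 32× needs 5 doublings: 5 × 8.75 ≈ 44 years.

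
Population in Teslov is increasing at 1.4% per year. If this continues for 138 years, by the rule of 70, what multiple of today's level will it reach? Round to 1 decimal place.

Doubling time ≈ 70/1.4 = 50.00 years.
138 years / 50.00 ≈ 2.76 doublings → factor 2^2.76 ≈ 6.8.

≈ 6.8 times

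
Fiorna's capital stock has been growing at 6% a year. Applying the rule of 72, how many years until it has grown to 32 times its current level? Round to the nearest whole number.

One doubling takes 72/6 = 12.00 years.
Getting to 32× needs 5 doublings: 5 × 12.00 ≈ 60 years.

roughly 60 years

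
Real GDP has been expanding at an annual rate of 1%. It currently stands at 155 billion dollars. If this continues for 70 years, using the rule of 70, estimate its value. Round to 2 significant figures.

about 310 billion dollars

Doubling time ≈ 70/1 = 70.00 years.
70 years is 70/70.00 ≈ 1.00 doublings, a factor of 2^1.00 ≈ 2.00.
155 × 2.00 ≈ 310 billion dollars.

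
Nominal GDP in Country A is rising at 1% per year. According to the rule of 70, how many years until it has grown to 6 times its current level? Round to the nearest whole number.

about 181 years

At 1% it doubles every 70/1 ≈ 70.00 years.
6× is log₂ 6 ≈ 2.58 doublings, so ≈ 2.58 × 70.00 = 181 years.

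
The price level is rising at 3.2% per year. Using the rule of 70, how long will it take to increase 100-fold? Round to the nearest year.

At 3.2% it doubles every 70/3.2 ≈ 21.88 years.
100× is log₂ 100 ≈ 6.64 doublings, so ≈ 6.64 × 21.88 = 145 years.

about 145 years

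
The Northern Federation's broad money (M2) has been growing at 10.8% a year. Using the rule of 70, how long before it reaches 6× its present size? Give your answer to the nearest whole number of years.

Doubling time ≈ 70/10.8 = 6.48 years.
Reaching 6× takes log₂(6) ≈ 2.58 doublings.
2.58 × 6.48 ≈ 17 years.

≈ 17 years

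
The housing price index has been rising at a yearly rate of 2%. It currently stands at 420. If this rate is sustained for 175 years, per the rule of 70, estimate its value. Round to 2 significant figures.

It doubles every 70/2 ≈ 35.00 years, so 175 years is 5.00 doublings.
2^5.00 ≈ 32.00; 420 × 32.00 ≈ 13000.

≈ 13000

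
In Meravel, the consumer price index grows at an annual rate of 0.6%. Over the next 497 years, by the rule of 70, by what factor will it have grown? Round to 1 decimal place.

Doubling time ≈ 70/0.6 = 116.67 years.
497 years / 116.67 ≈ 4.26 doublings → factor 2^4.26 ≈ 19.2.

19.2 times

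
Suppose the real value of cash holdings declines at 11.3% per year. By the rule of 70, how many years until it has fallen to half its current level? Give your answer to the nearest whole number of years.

roughly 6 years

The rule works in reverse for decay: 70/11.3 ≈ 6.19 years to halve.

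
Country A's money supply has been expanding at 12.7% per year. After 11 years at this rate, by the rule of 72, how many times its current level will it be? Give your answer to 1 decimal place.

Doubles every ≈ 5.67 years (72/12.7).
11 years is 1.94 doublings; 2^1.94 ≈ 3.8×.

3.8 times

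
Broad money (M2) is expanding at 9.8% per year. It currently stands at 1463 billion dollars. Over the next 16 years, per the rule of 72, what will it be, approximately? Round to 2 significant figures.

It doubles every 72/9.8 ≈ 7.35 years, so 16 years is 2.18 doublings.
2^2.18 ≈ 4.53; 1463 × 4.53 ≈ 6600 billion dollars.

roughly 6600 billion dollars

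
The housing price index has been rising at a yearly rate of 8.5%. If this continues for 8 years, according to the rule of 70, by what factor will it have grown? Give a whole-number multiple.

roughly 2 times

Doubling time ≈ 70/8.5 = 8.24 years.
8/8.24 ≈ 1 doubling, so about 2^1 = 2×.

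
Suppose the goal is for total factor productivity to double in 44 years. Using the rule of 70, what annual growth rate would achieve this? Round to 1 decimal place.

1.6%

70 / 44 ≈ 1.59, so about 1.6% annually.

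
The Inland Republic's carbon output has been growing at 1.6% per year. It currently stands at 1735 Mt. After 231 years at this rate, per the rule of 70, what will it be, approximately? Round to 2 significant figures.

67000 Mt

It doubles every 70/1.6 ≈ 43.75 years, so 231 years is 5.28 doublings.
2^5.28 ≈ 38.85; 1735 × 38.85 ≈ 67000 Mt.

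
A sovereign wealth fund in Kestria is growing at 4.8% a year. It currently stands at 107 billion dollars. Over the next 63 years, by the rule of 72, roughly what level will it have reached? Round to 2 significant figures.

roughly 2000 billion dollars

Doubling time ≈ 72/4.8 = 15.00 years.
63 years is 63/15.00 ≈ 4.20 doublings, a factor of 2^4.20 ≈ 18.38.
107 × 18.38 ≈ 2000 billion dollars.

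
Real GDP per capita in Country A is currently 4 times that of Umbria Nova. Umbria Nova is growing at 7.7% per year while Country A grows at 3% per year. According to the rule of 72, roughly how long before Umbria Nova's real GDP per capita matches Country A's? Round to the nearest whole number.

about 31 years

Umbria Nova gains on Country A at 7.7% − 3% = 4.7 points a year.
At that relative rate the gap halves every 72/4.7 ≈ 15.32 years.
A 4 times gap closes after 2 halvings: 2 × 15.32 ≈ 31 years.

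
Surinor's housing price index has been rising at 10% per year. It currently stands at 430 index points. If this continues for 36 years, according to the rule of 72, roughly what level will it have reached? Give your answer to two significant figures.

about 14000 index points

It doubles every 72/10 ≈ 7.20 years, so 36 years is 5.00 doublings.
2^5.00 ≈ 32.00; 430 × 32.00 ≈ 14000 index points.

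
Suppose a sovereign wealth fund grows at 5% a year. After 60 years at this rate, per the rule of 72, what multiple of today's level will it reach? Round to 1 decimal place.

18.0 times

Doubling time ≈ 72/5 = 14.40 years.
60 years / 14.40 ≈ 4.17 doublings → factor 2^4.17 ≈ 18.0.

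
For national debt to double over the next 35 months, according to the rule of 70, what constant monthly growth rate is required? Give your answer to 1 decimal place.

70 / 35 ≈ 2.00, so about 2.0% per month.

2.0%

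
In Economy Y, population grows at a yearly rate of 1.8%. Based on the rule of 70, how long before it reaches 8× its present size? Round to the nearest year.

At 1.8% it doubles every 70/1.8 ≈ 38.89 years.
8× is 3 doublings, so 3 × 38.89 ≈ 117 years.

about 117 years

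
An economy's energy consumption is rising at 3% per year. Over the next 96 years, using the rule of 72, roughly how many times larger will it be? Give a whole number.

Doubling time ≈ 72/3 = 24.00 years.
96/24.00 ≈ 4 doublings, so about 2^4 = 16×.

≈ 16 times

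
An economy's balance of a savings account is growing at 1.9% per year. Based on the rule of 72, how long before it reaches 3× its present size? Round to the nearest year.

One doubling takes 72/1.9 = 37.89 years.
Reaching 3× takes log₂(3) ≈ 1.58 doublings.
1.58 × 37.89 ≈ 60 years.

around 60 years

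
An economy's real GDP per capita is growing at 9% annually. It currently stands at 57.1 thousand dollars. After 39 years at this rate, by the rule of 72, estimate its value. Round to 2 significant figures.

It doubles every 72/9 ≈ 8.00 years, so 39 years is 4.88 doublings.
2^4.88 ≈ 29.45; 57.1 × 29.45 ≈ 1700 thousand dollars.

roughly 1700 thousand dollars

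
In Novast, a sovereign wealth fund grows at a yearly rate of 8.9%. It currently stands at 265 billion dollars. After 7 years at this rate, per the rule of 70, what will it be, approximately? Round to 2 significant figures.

around 490 billion dollars

It doubles every 70/8.9 ≈ 7.87 years, so 7 years is 0.89 doublings.
2^0.89 ≈ 1.85; 265 × 1.85 ≈ 490 billion dollars.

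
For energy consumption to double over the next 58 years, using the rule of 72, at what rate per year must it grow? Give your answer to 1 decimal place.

72 / 58 ≈ 1.24, so about 1.2% per year.

roughly 1.2%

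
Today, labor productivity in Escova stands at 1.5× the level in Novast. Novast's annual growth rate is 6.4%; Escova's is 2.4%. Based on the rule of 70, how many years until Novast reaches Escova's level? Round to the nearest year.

10 years

Novast gains on Escova at 6.4% − 2.4% = 4 points a year.
At that relative rate the gap halves every 70/4 ≈ 17.50 years.
A 1.5× gap takes log₂(1.5) ≈ 0.58 halvings to close: 0.58 × 17.50 ≈ 10 years.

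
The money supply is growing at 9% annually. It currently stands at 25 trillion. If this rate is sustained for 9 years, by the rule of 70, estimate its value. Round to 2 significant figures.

It doubles every 70/9 ≈ 7.78 years, so 9 years is 1.16 doublings.
2^1.16 ≈ 2.23; 25 × 2.23 ≈ 56 trillion.

roughly 56 trillion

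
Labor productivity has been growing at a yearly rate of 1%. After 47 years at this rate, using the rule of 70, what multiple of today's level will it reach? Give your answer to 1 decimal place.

Doubles every ≈ 70.00 years (70/1).
47 years is 0.67 doublings; 2^0.67 ≈ 1.6×.

approximately 1.6 times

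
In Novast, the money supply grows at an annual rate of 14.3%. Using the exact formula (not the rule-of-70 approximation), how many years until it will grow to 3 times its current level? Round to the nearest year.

8 years

t = ln(3) / ln(1 + 0.143) = 1.0986 / 0.133656 ≈ 8.22.
≈ 8 years.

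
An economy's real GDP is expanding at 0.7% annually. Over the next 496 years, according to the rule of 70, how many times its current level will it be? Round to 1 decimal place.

around 31.1 times

Doubling time ≈ 70/0.7 = 100.00 years.
496 years / 100.00 ≈ 4.96 doublings → factor 2^4.96 ≈ 31.1.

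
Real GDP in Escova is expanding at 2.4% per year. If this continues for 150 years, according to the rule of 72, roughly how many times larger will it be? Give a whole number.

around 32 times

At 2.4% one doubling takes ≈ 30.00 years; 150 years is 5 of them, so ×32.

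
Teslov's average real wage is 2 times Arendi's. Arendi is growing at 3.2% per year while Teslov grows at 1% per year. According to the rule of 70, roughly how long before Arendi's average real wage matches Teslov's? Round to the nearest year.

What matters is the difference: 2.2 pp.
Rule of 70 on the gap: the ratio halves every 70/2.2 ≈ 31.82 years.
A 2 times gap closes after 1 halving: 1 × 31.82 ≈ 32 years.

32 years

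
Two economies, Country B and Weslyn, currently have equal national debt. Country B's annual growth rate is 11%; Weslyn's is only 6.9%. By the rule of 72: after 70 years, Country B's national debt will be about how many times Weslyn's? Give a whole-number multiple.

roughly 16 times

Country B pulls ahead at 4.1 pp per year, so the ratio doubles every 72/4.1 ≈ 17.56 years.
In 70 years that's 3.99 doublings: 2^3.99 ≈ 16.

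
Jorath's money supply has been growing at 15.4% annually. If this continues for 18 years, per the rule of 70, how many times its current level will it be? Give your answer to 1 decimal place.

about 15.6 times

Doubling time ≈ 70/15.4 = 4.55 years.
18 years / 4.55 ≈ 3.96 doublings → factor 2^3.96 ≈ 15.6.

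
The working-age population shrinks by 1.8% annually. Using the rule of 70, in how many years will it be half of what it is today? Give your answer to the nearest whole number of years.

Falling at 1.8%, it halves about every 70/1.8 = 38.89 years.

39 years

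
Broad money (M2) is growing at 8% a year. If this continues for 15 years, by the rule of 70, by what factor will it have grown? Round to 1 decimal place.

3.3 times

Doubling time ≈ 70/8 = 8.75 years.
15 years / 8.75 ≈ 1.71 doublings → factor 2^1.71 ≈ 3.3.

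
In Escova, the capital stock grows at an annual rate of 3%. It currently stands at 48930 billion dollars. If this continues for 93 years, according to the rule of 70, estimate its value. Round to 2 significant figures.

780000 billion dollars

It doubles every 70/3 ≈ 23.33 years, so 93 years is 3.99 doublings.
2^3.99 ≈ 15.89; 48930 × 15.89 ≈ 780000 billion dollars.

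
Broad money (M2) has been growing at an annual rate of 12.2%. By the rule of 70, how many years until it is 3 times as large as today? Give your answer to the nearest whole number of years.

roughly 9 years

At 12.2% it doubles every 70/12.2 ≈ 5.74 years.
Reaching 3× takes log₂(3) ≈ 1.58 doublings.
1.58 × 5.74 ≈ 9 years.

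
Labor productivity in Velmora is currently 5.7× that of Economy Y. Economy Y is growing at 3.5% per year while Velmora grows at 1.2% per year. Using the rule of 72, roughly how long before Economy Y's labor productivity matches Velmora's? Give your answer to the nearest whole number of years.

about 79 years

The growth-rate gap is 3.5% − 1.2% = 2.3 percentage points.
So the ratio between them halves every 72/2.3 ≈ 31.30 years.
A 5.7× gap takes log₂(5.7) ≈ 2.51 halvings to close: 2.51 × 31.30 ≈ 79 years.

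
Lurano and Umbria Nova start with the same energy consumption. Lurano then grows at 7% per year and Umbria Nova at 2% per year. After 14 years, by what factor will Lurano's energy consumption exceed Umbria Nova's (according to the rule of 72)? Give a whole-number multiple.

around 2 times

Rate gap = 7% − 2% = 5 points.
The ratio doubles every 72/5 ≈ 14.40 years.
14/14.40 ≈ 0.97 doublings → ratio ≈ 2^0.97 ≈ 2.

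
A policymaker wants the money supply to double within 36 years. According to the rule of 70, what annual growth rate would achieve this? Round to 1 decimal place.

1.9%

70 / 36 ≈ 1.94, so about 1.9% a year.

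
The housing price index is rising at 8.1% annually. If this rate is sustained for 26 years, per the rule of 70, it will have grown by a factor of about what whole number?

Doubling time ≈ 70/8.1 = 8.64 years.
26/8.64 ≈ 3 doublings, so about 2^3 = 8×.

roughly 8 times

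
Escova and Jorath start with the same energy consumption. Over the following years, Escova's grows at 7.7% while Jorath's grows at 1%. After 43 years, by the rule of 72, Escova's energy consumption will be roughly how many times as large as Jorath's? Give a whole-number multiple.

Only the 6.7-point difference matters.
72/6.7 ≈ 10.75 years per doubling of the ratio; 43 years gives 4.00 doublings, so ≈ 16×.

roughly 16 times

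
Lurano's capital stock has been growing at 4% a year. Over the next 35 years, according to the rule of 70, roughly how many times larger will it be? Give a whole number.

≈ 4 times

At 4% one doubling takes ≈ 17.50 years; 35 years is 2 of them, so ×4.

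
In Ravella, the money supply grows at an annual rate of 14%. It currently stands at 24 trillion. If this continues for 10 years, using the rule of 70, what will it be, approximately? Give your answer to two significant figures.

It doubles every 70/14 ≈ 5.00 years, so 10 years is 2.00 doublings.
2^2.00 ≈ 4.00; 24 × 4.00 ≈ 96 trillion.

96 trillion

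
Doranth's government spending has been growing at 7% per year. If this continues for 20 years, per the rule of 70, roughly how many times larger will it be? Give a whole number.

4 times

At 7% one doubling takes ≈ 10.00 years; 20 years is 2 of them, so ×4.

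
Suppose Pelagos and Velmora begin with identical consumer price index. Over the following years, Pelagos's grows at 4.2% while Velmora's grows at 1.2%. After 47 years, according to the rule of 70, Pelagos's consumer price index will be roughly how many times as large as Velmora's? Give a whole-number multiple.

Only the 3-point difference matters.
70/3 ≈ 23.33 years per doubling of the ratio; 47 years gives 2.01 doublings, so ≈ 4×.

roughly 4 times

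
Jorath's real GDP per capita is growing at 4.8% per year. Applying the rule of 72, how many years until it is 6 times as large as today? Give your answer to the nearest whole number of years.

Doubling time ≈ 72/4.8 = 15.00 years.
Reaching 6× takes log₂(6) ≈ 2.58 doublings.
2.58 × 15.00 ≈ 39 years.

roughly 39 years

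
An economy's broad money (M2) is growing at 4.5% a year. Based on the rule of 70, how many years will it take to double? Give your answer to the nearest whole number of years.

70/4.5 ≈ 15.56, so it doubles roughly every 16 years.

≈ 16 years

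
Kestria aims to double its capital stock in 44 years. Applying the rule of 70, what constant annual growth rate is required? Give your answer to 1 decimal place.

approximately 1.6%

70 / 44 ≈ 1.59, so about 1.6% annually.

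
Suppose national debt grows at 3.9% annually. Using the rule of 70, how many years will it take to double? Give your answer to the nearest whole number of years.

70/3.9 ≈ 17.95, so it doubles roughly every 18 years.

around 18 years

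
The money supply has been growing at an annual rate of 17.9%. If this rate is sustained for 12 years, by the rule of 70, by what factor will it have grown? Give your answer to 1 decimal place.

Doubles every ≈ 3.91 years (70/17.9).
12 years is 3.07 doublings; 2^3.07 ≈ 8.4×.

≈ 8.4 times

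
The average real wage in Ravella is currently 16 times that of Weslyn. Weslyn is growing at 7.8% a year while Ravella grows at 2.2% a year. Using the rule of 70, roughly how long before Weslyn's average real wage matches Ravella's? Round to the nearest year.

roughly 50 years

What matters is the difference: 5.6 pp.
Rule of 70 on the gap: the ratio halves every 70/5.6 ≈ 12.50 years.
A 16 times gap closes after 4 halvings: 4 × 12.50 ≈ 50 years.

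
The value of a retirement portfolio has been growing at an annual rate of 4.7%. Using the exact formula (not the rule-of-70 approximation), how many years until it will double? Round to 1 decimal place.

t = ln(2) / ln(1 + 0.047) = 0.6931 / 0.045929 ≈ 15.09.

15.1 years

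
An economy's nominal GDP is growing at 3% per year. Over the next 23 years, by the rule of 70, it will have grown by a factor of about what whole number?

At 3% one doubling takes ≈ 23.33 years; 23 years is 1 of them, so ×2.

around 2 times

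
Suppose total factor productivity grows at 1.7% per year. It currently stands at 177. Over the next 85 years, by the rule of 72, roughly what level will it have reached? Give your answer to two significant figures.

It doubles every 72/1.7 ≈ 42.35 years, so 85 years is 2.01 doublings.
2^2.01 ≈ 4.03; 177 × 4.03 ≈ 710.

710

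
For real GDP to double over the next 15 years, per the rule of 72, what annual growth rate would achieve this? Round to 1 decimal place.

72 / 15 ≈ 4.80, so about 4.8% annually.

4.8%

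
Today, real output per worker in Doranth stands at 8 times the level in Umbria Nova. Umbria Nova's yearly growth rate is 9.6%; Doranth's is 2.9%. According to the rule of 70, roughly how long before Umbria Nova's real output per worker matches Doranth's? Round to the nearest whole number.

around 31 years

The growth-rate gap is 9.6% − 2.9% = 6.7 percentage points.
So the ratio between them halves every 70/6.7 ≈ 10.45 years.
An 8 times gap closes after 3 halvings: 3 × 10.45 ≈ 31 years.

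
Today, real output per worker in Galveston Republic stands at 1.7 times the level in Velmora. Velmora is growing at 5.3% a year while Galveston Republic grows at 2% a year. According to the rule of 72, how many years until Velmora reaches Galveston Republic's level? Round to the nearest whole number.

about 17 years

What matters is the difference: 3.3 pp.
Rule of 72 on the gap: the ratio halves every 72/3.3 ≈ 21.82 years.
A 1.7 times gap takes log₂(1.7) ≈ 0.77 halvings to close: 0.77 × 21.82 ≈ 17 years.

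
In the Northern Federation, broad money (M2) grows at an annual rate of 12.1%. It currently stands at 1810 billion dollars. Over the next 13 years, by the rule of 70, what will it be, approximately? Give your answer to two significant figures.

about 8600 billion dollars

Doubling time ≈ 70/12.1 = 5.79 years.
13 years is 13/5.79 ≈ 2.25 doublings, a factor of 2^2.25 ≈ 4.76.
1810 × 4.76 ≈ 8600 billion dollars.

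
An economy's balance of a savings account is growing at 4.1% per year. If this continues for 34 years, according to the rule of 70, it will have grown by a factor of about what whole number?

roughly 4 times

Doubling time ≈ 70/4.1 = 17.07 years.
34/17.07 ≈ 2 doublings, so about 2^2 = 4×.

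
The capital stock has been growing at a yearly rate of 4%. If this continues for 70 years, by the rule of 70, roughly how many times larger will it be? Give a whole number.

around 16 times

At 4% one doubling takes ≈ 17.50 years; 70 years is 4 of them, so ×16.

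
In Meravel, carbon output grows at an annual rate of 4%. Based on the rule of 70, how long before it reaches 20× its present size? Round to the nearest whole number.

around 76 years

At 4% it doubles every 70/4 ≈ 17.50 years.
20× is log₂ 20 ≈ 4.32 doublings, so ≈ 4.32 × 17.50 = 76 years.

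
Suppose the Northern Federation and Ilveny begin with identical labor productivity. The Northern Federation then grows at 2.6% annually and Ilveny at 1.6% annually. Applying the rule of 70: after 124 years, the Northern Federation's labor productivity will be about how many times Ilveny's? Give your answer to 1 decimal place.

the Northern Federation pulls ahead at 1 pp per year, so the ratio doubles every 70/1 ≈ 70.00 years.
In 124 years that's 1.77 doublings: 2^1.77 ≈ 3.4.

≈ 3.4 times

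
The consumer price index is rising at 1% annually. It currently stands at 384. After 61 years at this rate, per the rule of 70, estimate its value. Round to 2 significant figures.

It doubles every 70/1 ≈ 70.00 years, so 61 years is 0.87 doublings.
2^0.87 ≈ 1.83; 384 × 1.83 ≈ 700.

700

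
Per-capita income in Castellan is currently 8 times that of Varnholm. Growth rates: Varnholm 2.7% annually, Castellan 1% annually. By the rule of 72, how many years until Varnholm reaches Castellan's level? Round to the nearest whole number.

about 127 years

Varnholm gains on Castellan at 2.7% − 1% = 1.7 points a year.
At that relative rate the gap halves every 72/1.7 ≈ 42.35 years.
An 8 times gap closes after 3 halvings: 3 × 42.35 ≈ 127 years.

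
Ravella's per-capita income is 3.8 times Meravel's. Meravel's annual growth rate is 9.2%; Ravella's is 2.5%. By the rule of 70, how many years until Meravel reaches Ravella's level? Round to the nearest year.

approximately 20 years

Meravel gains on Ravella at 9.2% − 2.5% = 6.7 points a year.
At that relative rate the gap halves every 70/6.7 ≈ 10.45 years.
A 3.8 times gap takes log₂(3.8) ≈ 1.93 halvings to close: 1.93 × 10.45 ≈ 20 years.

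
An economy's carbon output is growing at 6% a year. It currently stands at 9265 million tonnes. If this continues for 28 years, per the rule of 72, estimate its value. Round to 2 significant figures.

47000 million tonnes

Doubling time ≈ 72/6 = 12.00 years.
28 years is 28/12.00 ≈ 2.33 doublings, a factor of 2^2.33 ≈ 5.03.
9265 × 5.03 ≈ 47000 million tonnes.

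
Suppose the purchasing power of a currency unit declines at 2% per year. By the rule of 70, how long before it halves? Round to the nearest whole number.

Falling at 2%, it halves about every 70/2 = 35.00 years.

roughly 35 years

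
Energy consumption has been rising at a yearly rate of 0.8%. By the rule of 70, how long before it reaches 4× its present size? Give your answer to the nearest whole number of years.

about 175 years

Doubling time ≈ 70/0.8 = 87.50 years.
4 = 2^2, so 2 doublings → 175 years.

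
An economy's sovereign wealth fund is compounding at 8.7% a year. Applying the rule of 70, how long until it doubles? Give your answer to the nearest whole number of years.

around 8 years

At 8.7%, doubling takes about 70/8.7 = 8.05 years.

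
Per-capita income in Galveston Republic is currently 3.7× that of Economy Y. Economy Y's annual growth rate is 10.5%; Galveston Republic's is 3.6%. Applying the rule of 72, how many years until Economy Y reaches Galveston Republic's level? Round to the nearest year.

approximately 20 years

What matters is the difference: 6.9 pp.
Rule of 72 on the gap: the ratio halves every 72/6.9 ≈ 10.43 years.
A 3.7× gap takes log₂(3.7) ≈ 1.89 halvings to close: 1.89 × 10.43 ≈ 20 years.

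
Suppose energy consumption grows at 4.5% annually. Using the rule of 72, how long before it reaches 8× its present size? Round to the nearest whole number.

about 48 years

At 4.5% it doubles every 72/4.5 ≈ 16.00 years.
8 = 2^3, so 3 doublings → 48 years.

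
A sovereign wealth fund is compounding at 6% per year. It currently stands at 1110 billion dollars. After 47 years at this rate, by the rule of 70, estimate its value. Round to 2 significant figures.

Doubling time ≈ 70/6 = 11.67 years.
47 years is 47/11.67 ≈ 4.03 doublings, a factor of 2^4.03 ≈ 16.34.
1110 × 16.34 ≈ 18000 billion dollars.

approximately 18000 billion dollars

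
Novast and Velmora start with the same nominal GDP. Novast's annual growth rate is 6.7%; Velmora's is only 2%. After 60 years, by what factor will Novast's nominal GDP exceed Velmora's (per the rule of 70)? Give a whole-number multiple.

about 16 times

Rate gap = 6.7% − 2% = 4.7 points.
The ratio doubles every 70/4.7 ≈ 14.89 years.
60/14.89 ≈ 4.03 doublings → ratio ≈ 2^4.03 ≈ 16.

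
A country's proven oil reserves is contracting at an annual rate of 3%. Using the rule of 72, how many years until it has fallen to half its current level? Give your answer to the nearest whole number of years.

about 24 years

Falling at 3%, it halves about every 72/3 = 24.00 years.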